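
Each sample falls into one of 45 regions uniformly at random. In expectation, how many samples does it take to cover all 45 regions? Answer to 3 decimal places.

197.773

Split into phases: going from k distinct to k+1 distinct takes on average 45/(45-k) samples.
E[T] = 45/45 + 45/44 + 45/43 + ... + 45/2 + 45/1 = 45·H_{45}.
H_{45} = 4.3949, so E[T] = 197.7727.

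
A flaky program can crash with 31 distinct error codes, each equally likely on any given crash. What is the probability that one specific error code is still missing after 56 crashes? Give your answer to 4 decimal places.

0.1594

On each crash the fixed error code fails to appear with probability 30/31.
P(still missing after 56) = (30/31)^56 = 0.15942.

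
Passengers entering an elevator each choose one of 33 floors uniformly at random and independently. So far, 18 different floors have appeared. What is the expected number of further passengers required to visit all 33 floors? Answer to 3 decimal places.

The wait to go from k to k+1 distinct floors is geometric with mean 33/(33-k).
Sum over k = 18,...,32: E = 33/15 + 33/14 + 33/13 + ... + 33/2 + 33/1 = 109.5016.

109.502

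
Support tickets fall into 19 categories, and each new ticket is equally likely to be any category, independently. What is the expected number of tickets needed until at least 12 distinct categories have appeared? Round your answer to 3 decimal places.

18.143

Going from k to k+1 distinct takes a geometric number of tickets with mean 19/(19-k).
Sum over k = 0,...,11: E = 19/19 + 19/18 + 19/17 + ... + 19/9 + 19/8 = 18.1428.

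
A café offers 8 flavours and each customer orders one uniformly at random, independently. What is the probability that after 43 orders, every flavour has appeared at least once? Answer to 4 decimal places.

0.9744

Let A_i be the event that flavour i is missing after 43 orders. By inclusion–exclusion on the A_i,
P(all seen) = Σ_{j=0}^{8} (-1)^j C(8,j)((8-j)/8)^43
= 1.00000 - 0.02567 + 0.00012 - 0.00000 + 0.00000 - 0.00000 + 0.00000 - 0.00000 + 0.00000
= 0.97445.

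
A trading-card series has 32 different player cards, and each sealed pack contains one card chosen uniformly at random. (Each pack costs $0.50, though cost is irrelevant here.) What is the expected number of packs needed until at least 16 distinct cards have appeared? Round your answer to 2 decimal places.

Going from k to k+1 distinct takes a geometric number of packs with mean 32/(32-k).
Sum over k = 0,...,15: E = 32/32 + 32/31 + 32/30 + ... + 32/18 + 32/17 = 21.689.

21.69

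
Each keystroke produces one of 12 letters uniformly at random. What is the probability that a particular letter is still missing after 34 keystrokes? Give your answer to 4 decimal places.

Each keystroke misses the fixed letter with probability (12-1)/12 = 11/12, independently.
P(still missing after 34) = (11/12)^34 = 0.05190.

0.0519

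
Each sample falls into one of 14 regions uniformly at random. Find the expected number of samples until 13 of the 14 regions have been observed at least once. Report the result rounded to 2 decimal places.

31.52

With k distinct regions already seen, the next new one arrives after an expected 14/(14-k) samples.
Sum over k = 0,...,12: E = 14/14 + 14/13 + 14/12 + ... + 14/3 + 14/2 = 31.522.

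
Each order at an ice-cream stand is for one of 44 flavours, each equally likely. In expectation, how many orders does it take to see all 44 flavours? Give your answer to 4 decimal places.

192.3999

The wait to go from k to k+1 distinct flavours is geometric with mean 44/(44-k).
E[T] = 44/44 + 44/43 + 44/42 + ... + 44/2 + 44/1 = 44·H_{44}.
H_{44} = 4.37273, so E[T] = 192.39994.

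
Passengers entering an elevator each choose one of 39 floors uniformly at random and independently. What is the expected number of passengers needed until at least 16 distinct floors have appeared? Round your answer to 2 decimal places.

Going from k to k+1 distinct takes a geometric number of passengers with mean 39/(39-k).
Sum over k = 0,...,15: E = 39/39 + 39/38 + 39/37 + ... + 39/25 + 39/24 = 20.251.

20.25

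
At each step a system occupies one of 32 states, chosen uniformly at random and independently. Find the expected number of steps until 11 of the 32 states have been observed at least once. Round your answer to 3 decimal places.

13.220

Going from k to k+1 distinct takes a geometric number of steps with mean 32/(32-k).
Sum over k = 0,...,10: E = 32/32 + 32/31 + 32/30 + ... + 32/23 + 32/22 = 13.2204.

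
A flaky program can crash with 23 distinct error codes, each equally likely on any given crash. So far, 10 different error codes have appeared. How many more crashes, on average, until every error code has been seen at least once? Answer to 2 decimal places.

From k distinct to k+1 distinct takes on average 23/(23-k) crashes.
Sum over k = 10,...,22: E = 23/13 + 23/12 + 23/11 + ... + 23/2 + 23/1 = 73.143.

73.14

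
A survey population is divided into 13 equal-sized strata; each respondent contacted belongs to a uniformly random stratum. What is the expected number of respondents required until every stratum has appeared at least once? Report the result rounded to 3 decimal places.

After k distinct strata have appeared, the next respondent gives a new one with probability (13-k)/13, so the expected wait for the (k+1)-th is 13/(13-k).
E[T] = 13/13 + 13/12 + 13/11 + ... + 13/2 + 13/1 = 13·H_{13}.
H_{13} = 3.1801, so E[T] = 41.3417.

41.342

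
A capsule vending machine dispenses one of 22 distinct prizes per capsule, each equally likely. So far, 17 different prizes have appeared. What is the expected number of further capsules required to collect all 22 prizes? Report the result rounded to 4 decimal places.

The wait to go from k to k+1 distinct prizes is geometric with mean 22/(22-k).
Sum over k = 17,...,21: E = 22/5 + 22/4 + 22/3 + 22/2 + 22/1 = 50.23333.

50.2333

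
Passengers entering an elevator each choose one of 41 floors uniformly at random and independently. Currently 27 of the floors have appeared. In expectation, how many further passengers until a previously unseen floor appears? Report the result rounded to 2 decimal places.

Each passenger yields a new floor with probability (41-27)/41 = 14/41, so the wait is geometric with mean 41/14.
E = 41/14 = 2.929.

2.93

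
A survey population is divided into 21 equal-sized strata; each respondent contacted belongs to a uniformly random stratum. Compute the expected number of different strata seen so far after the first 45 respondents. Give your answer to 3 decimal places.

18.663

For each stratum, P(seen in 45 respondents) = 1 - (20/21)^45 = 0.8887.
By linearity of expectation, E[distinct seen] = 21·(1 - (20/21)^45) = 18.6628.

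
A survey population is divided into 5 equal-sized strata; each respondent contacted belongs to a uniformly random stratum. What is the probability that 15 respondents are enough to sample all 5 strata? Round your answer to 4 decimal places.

0.8288

By inclusion–exclusion over which strata are missing,
P(all seen) = Σ_{j=0}^{5} (-1)^j C(5,j)((5-j)/5)^15
= 1.00000 - 0.17592 + 0.00470 - 0.00001 + 0.00000 - 0.00000
= 0.82877.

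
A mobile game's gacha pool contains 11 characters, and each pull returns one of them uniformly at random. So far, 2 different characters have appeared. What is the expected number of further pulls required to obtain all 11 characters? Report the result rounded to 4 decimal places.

31.1187

From k distinct to k+1 distinct takes on average 11/(11-k) pulls.
Sum over k = 2,...,10: E = 11/9 + 11/8 + 11/7 + ... + 11/2 + 11/1 = 31.11865.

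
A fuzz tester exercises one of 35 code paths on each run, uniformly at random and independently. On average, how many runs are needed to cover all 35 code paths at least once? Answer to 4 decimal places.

145.1373

After k distinct code paths have appeared, the next run gives a new one with probability (35-k)/35, so the expected wait for the (k+1)-th is 35/(35-k).
E[T] = 35/35 + 35/34 + 35/33 + ... + 35/2 + 35/1 = 35·H_{35}.
H_{35} = 4.14678, so E[T] = 145.13735.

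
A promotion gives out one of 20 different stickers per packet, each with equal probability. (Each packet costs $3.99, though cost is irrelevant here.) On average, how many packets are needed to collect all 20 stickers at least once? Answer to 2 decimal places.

71.95

Split into phases: going from k distinct to k+1 distinct takes on average 20/(20-k) packets.
E[T] = 20/20 + 20/19 + 20/18 + ... + 20/2 + 20/1 = 20·H_{20}.
H_{20} = 3.598, so E[T] = 71.955.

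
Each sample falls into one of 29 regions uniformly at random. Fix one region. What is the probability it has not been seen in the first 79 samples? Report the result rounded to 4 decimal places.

Each sample misses the fixed region with probability (29-1)/29 = 28/29, independently.
P(still missing after 79) = (28/29)^79 = 0.06252.

0.0625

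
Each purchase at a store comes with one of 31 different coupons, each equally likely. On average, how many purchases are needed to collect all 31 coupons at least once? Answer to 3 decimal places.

124.845

The wait to go from k to k+1 distinct coupons is geometric with mean 31/(31-k).
E[T] = 31/31 + 31/30 + 31/29 + ... + 31/2 + 31/1 = 31·H_{31}.
H_{31} = 4.0272, so E[T] = 124.8446.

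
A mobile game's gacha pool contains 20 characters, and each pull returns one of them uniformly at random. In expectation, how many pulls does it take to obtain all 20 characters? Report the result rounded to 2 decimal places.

The wait to go from k to k+1 distinct characters is geometric with mean 20/(20-k).
E[T] = 20/20 + 20/19 + 20/18 + ... + 20/2 + 20/1 = 20·H_{20}.
H_{20} = 3.598, so E[T] = 71.955.

71.95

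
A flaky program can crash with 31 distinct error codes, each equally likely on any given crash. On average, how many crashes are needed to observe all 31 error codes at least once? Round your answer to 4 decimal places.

The wait to go from k to k+1 distinct error codes is geometric with mean 31/(31-k).
E[T] = 31/31 + 31/30 + 31/29 + ... + 31/2 + 31/1 = 31·H_{31}.
H_{31} = 4.02725, so E[T] = 124.84460.

124.8446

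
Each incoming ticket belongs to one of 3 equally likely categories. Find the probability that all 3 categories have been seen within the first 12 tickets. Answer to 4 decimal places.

By inclusion–exclusion over which categories are missing,
P(all seen) = Σ_{j=0}^{3} (-1)^j C(3,j)((3-j)/3)^12
= 1.00000 - 0.02312 + 0.00001 - 0.00000
= 0.97688.

0.9769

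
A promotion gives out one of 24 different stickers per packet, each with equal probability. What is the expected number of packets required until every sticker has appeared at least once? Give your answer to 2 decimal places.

90.62

Split into phases: going from k distinct to k+1 distinct takes on average 24/(24-k) packets.
E[T] = 24/24 + 24/23 + 24/22 + ... + 24/2 + 24/1 = 24·H_{24}.
H_{24} = 3.776, so E[T] = 90.623.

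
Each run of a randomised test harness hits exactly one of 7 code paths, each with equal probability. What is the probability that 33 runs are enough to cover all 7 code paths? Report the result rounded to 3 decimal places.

0.957

Let A_i be the event that code path i is missing after 33 runs. By inclusion–exclusion on the A_i,
P(all seen) = Σ_{j=0}^{7} (-1)^j C(7,j)((7-j)/7)^33
= 1.0000 - 0.0432 + 0.0003 - 0.0000 + 0.0000 - 0.0000 + 0.0000 - 0.0000
= 0.9571.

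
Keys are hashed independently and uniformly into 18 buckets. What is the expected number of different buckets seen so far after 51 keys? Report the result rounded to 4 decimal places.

17.0244

For each bucket, P(seen in 51 keys) = 1 - (17/18)^51 = 0.94580.
By linearity of expectation, E[distinct seen] = 18·(1 - (17/18)^51) = 17.02440.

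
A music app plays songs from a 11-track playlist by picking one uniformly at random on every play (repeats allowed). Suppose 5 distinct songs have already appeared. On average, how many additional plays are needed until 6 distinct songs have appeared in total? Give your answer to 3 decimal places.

1.833

The wait to go from k to k+1 distinct songs is geometric with mean 11/(11-k).
Only the k = 5 term is needed: E = 11/6 = 1.8333.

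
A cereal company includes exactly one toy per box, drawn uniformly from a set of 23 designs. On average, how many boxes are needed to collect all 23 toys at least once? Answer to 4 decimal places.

After k distinct toys have appeared, the next box gives a new one with probability (23-k)/23, so the expected wait for the (k+1)-th is 23/(23-k).
E[T] = 23/23 + 23/22 + 23/21 + ... + 23/2 + 23/1 = 23·H_{23}.
H_{23} = 3.73429, so E[T] = 85.88870.

85.8887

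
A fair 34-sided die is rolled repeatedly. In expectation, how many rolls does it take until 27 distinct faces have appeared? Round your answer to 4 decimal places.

Going from k to k+1 distinct takes a geometric number of rolls with mean 34/(34-k).
Sum over k = 0,...,26: E = 34/34 + 34/33 + 34/32 + ... + 34/9 + 34/8 = 51.86200.

51.8620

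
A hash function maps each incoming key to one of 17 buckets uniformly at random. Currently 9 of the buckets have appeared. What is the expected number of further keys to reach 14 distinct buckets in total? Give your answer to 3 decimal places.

15.037

From k distinct to k+1 distinct takes on average 17/(17-k) keys.
Sum over k = 9,...,13: E = 17/8 + 17/7 + 17/6 + 17/5 + 17/4 = 15.0369.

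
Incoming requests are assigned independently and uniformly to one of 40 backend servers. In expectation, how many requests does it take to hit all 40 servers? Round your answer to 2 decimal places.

171.14

The wait to go from k to k+1 distinct servers is geometric with mean 40/(40-k).
E[T] = 40/40 + 40/39 + 40/38 + ... + 40/2 + 40/1 = 40·H_{40}.
H_{40} = 4.279, so E[T] = 171.142.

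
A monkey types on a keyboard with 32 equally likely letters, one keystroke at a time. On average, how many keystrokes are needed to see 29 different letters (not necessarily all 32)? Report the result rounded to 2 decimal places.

With k distinct letters already seen, the next new one arrives after an expected 32/(32-k) keystrokes.
Sum over k = 0,...,28: E = 32/32 + 32/31 + 32/30 + ... + 32/5 + 32/4 = 71.205.

71.21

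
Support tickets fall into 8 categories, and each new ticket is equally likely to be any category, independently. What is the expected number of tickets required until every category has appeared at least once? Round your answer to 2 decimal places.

21.74

Split into phases: going from k distinct to k+1 distinct takes on average 8/(8-k) tickets.
E[T] = 8/8 + 8/7 + 8/6 + ... + 8/2 + 8/1 = 8·H_{8}.
H_{8} = 2.718, so E[T] = 21.743.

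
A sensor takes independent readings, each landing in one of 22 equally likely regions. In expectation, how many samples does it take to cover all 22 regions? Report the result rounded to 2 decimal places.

81.20

The wait to go from k to k+1 distinct regions is geometric with mean 22/(22-k).
E[T] = 22/22 + 22/21 + 22/20 + ... + 22/2 + 22/1 = 22·H_{22}.
H_{22} = 3.691, so E[T] = 81.198.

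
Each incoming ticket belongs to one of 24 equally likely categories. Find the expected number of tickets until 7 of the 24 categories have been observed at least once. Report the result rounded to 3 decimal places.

Going from k to k+1 distinct takes a geometric number of tickets with mean 24/(24-k).
Sum over k = 0,...,6: E = 24/24 + 24/23 + 24/22 + ... + 24/19 + 24/18 = 8.0737.

8.074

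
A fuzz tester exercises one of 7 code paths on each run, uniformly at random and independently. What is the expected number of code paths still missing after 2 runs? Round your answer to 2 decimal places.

For each code path, P(unseen after 2) = (6/7)^2 = 0.735.
By linearity of expectation, E[unseen] = 7·(6/7)^2 = 5.143.

5.14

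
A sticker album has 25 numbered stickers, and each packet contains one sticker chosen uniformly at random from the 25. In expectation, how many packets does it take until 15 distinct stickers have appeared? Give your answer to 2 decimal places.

22.17

Going from k to k+1 distinct takes a geometric number of packets with mean 25/(25-k).
Sum over k = 0,...,14: E = 25/25 + 25/24 + 25/23 + ... + 25/12 + 25/11 = 22.175.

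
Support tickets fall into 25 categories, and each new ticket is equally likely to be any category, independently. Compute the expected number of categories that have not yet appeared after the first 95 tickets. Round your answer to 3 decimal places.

For each category, P(unseen after 95) = (24/25)^95 = 0.0207.
By linearity of expectation, E[unseen] = 25·(24/25)^95 = 0.5173.

0.517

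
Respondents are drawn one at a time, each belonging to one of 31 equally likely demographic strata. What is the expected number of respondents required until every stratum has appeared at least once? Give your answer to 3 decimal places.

After k distinct strata have appeared, the next respondent gives a new one with probability (31-k)/31, so the expected wait for the (k+1)-th is 31/(31-k).
E[T] = 31/31 + 31/30 + 31/29 + ... + 31/2 + 31/1 = 31·H_{31}.
H_{31} = 4.0272, so E[T] = 124.8446.

124.845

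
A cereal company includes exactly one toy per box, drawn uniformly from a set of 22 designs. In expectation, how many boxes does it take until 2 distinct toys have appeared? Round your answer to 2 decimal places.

2.05

With k distinct toys already seen, the next new one arrives after an expected 22/(22-k) boxes.
Sum over k = 0,...,1: E = 22/22 + 22/21 = 2.048.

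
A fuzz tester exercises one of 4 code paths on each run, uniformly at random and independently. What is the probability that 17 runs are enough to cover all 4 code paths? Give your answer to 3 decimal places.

Let A_i be the event that code path i is missing after 17 runs. By inclusion–exclusion on the A_i,
P(all seen) = Σ_{j=0}^{4} (-1)^j C(4,j)((4-j)/4)^17
= 1.0000 - 0.0301 + 0.0000 - 0.0000 + 0.0000
= 0.9700.

0.970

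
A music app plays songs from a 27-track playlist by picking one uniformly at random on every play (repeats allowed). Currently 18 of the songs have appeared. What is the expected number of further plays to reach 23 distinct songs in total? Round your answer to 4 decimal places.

20.1321

From k distinct to k+1 distinct takes on average 27/(27-k) plays.
Sum over k = 18,...,22: E = 27/9 + 27/8 + 27/7 + 27/6 + 27/5 = 20.13214.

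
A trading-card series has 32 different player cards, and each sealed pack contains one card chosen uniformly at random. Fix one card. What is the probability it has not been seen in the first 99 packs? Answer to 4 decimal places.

0.0431

On each pack the fixed card fails to appear with probability 31/32.
P(still missing after 99) = (31/32)^99 = 0.04315.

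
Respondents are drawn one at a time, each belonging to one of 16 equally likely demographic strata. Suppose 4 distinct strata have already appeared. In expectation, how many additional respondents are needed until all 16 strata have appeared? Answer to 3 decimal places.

With k distinct strata already seen, the next new one takes an expected 16/(16-k) respondents.
Sum over k = 4,...,15: E = 16/12 + 16/11 + 16/10 + ... + 16/2 + 16/1 = 49.6514.

49.651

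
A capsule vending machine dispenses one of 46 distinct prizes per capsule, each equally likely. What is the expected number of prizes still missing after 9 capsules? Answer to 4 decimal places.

37.7442

For each prize, P(unseen after 9) = (45/46)^9 = 0.82053.
By linearity of expectation, E[unseen] = 46·(45/46)^9 = 37.74418.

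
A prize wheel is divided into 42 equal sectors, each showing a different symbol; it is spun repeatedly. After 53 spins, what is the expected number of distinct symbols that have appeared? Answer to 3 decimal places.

30.289

For each symbol, P(seen in 53 spins) = 1 - (41/42)^53 = 0.7212.
By linearity of expectation, E[distinct seen] = 42·(1 - (41/42)^53) = 30.2893.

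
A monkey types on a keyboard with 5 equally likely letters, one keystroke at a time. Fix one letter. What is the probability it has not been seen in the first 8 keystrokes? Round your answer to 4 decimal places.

Each keystroke misses the fixed letter with probability (5-1)/5 = 4/5, independently.
P(still missing after 8) = (4/5)^8 = 0.16777.

0.1678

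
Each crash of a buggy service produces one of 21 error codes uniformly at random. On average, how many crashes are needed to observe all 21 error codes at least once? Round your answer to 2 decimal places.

The wait to go from k to k+1 distinct error codes is geometric with mean 21/(21-k).
E[T] = 21/21 + 21/20 + 21/19 + ... + 21/2 + 21/1 = 21·H_{21}.
H_{21} = 3.645, so E[T] = 76.553.

76.55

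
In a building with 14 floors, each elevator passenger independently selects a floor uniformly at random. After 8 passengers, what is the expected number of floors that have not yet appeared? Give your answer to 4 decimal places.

7.7384

For each floor, P(unseen after 8) = (13/14)^8 = 0.55274.
By linearity of expectation, E[unseen] = 14·(13/14)^8 = 7.73839.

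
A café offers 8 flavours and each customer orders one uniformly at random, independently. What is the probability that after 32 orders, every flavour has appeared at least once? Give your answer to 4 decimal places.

By inclusion–exclusion over which flavours are missing,
P(all seen) = Σ_{j=0}^{8} (-1)^j C(8,j)((8-j)/8)^32
= 1.00000 - 0.11152 + 0.00281 - 0.00002 + 0.00000 - 0.00000 + 0.00000 - 0.00000 + 0.00000
= 0.89128.

0.8913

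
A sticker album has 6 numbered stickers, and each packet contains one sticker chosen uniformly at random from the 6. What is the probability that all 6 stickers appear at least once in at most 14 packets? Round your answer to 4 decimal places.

By inclusion–exclusion over which stickers are missing,
P(all seen) = Σ_{j=0}^{6} (-1)^j C(6,j)((6-j)/6)^14
= 1.00000 - 0.46732 + 0.05138 - 0.00122 + 0.00000 - 0.00000 + 0.00000
= 0.58285.

0.5828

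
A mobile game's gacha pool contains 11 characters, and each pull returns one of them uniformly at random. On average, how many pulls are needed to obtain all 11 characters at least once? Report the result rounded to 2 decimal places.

Split into phases: going from k distinct to k+1 distinct takes on average 11/(11-k) pulls.
E[T] = 11/11 + 11/10 + 11/9 + ... + 11/2 + 11/1 = 11·H_{11}.
H_{11} = 3.020, so E[T] = 33.219.

33.22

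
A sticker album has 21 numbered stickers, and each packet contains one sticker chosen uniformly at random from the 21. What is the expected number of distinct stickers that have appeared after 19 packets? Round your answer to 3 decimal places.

12.690

For each sticker, P(seen in 19 packets) = 1 - (20/21)^19 = 0.6043.
By linearity of expectation, E[distinct seen] = 21·(1 - (20/21)^19) = 12.6896.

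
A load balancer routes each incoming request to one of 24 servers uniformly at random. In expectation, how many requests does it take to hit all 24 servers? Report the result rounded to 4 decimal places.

90.6230

The wait to go from k to k+1 distinct servers is geometric with mean 24/(24-k).
E[T] = 24/24 + 24/23 + 24/22 + ... + 24/2 + 24/1 = 24·H_{24}.
H_{24} = 3.77596, so E[T] = 90.62300.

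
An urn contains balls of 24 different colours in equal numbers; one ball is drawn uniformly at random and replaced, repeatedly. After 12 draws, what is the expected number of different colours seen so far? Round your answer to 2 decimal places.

For each colour, P(seen in 12 draws) = 1 - (23/24)^12 = 0.400.
By linearity of expectation, E[distinct seen] = 24·(1 - (23/24)^12) = 9.598.

9.60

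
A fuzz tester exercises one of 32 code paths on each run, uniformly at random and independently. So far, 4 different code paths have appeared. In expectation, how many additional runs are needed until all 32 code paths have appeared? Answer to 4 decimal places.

With k distinct code paths already seen, the next new one takes an expected 32/(32-k) runs.
Sum over k = 4,...,31: E = 32/28 + 32/27 + 32/26 + ... + 32/2 + 32/1 = 125.66947.

125.6695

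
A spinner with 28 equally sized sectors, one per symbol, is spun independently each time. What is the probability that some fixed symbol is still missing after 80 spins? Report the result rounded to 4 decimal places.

0.0545

Each spin misses the fixed symbol with probability (28-1)/28 = 27/28, independently.
P(still missing after 80) = (27/28)^80 = 0.05451.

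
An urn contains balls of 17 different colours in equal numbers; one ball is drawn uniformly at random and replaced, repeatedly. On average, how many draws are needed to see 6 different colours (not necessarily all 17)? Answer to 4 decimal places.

With k distinct colours already seen, the next new one arrives after an expected 17/(17-k) draws.
Sum over k = 0,...,5: E = 17/17 + 17/16 + 17/15 + 17/14 + 17/13 + 17/12 = 7.13448.

7.1345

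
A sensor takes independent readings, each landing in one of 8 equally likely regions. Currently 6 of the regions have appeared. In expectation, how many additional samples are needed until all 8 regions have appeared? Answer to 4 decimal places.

12.0000

The wait to go from k to k+1 distinct regions is geometric with mean 8/(8-k).
Sum over k = 6,...,7: E = 8/2 + 8/1 = 12.00000.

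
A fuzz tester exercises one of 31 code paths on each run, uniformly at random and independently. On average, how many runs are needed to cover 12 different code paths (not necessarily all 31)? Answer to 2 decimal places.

Going from k to k+1 distinct takes a geometric number of runs with mean 31/(31-k).
Sum over k = 0,...,11: E = 31/31 + 31/30 + 31/29 + ... + 31/21 + 31/20 = 14.865.

14.86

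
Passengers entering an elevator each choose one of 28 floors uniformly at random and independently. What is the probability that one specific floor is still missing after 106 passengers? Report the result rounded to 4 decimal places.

0.0212

On each passenger the fixed floor fails to appear with probability 27/28.
P(still missing after 106) = (27/28)^106 = 0.02117.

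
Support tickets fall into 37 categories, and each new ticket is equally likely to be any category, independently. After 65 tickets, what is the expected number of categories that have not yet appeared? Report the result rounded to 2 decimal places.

6.23

For each category, P(unseen after 65) = (36/37)^65 = 0.168.
By linearity of expectation, E[unseen] = 37·(36/37)^65 = 6.234.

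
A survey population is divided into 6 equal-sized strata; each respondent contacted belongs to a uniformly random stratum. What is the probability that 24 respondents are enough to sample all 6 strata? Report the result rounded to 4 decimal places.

By inclusion–exclusion over which strata are missing,
P(all seen) = Σ_{j=0}^{6} (-1)^j C(6,j)((6-j)/6)^24
= 1.00000 - 0.07547 + 0.00089 - 0.00000 + 0.00000 - 0.00000 + 0.00000
= 0.92542.

0.9254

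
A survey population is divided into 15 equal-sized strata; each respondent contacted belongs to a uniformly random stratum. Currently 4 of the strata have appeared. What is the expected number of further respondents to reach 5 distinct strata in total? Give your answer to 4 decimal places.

From k distinct to k+1 distinct takes on average 15/(15-k) respondents.
Only the k = 4 term is needed: E = 15/11 = 1.36364.

1.3636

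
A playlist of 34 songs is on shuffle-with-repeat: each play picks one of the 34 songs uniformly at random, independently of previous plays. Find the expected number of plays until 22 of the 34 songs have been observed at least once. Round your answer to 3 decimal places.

34.510

With k distinct songs already seen, the next new one arrives after an expected 34/(34-k) plays.
Sum over k = 0,...,21: E = 34/34 + 34/33 + 34/32 + ... + 34/14 + 34/13 = 34.5100.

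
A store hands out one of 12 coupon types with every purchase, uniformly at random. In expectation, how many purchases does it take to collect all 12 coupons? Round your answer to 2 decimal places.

37.24

After k distinct coupons have appeared, the next purchase gives a new one with probability (12-k)/12, so the expected wait for the (k+1)-th is 12/(12-k).
E[T] = 12/12 + 12/11 + 12/10 + ... + 12/2 + 12/1 = 12·H_{12}.
H_{12} = 3.103, so E[T] = 37.239.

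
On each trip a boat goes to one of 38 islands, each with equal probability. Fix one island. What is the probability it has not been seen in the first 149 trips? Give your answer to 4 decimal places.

0.0188

On each trip the fixed island fails to appear with probability 37/38.
P(still missing after 149) = (37/38)^149 = 0.01881.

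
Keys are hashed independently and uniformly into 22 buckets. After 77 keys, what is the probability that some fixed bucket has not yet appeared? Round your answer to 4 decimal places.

On each key the fixed bucket fails to appear with probability 21/22.
P(still missing after 77) = (21/22)^77 = 0.02782.

0.0278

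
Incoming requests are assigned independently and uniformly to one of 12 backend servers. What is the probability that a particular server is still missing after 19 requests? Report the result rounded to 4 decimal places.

On each request the fixed server fails to appear with probability 11/12.
P(still missing after 19) = (11/12)^19 = 0.19143.

0.1914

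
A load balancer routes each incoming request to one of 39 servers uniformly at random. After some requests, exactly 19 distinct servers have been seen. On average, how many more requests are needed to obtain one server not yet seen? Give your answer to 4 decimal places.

The number of requests until the next new server is geometric with success probability 20/39, so its mean is 39/20.
E = 39/20 = 1.95000.

1.9500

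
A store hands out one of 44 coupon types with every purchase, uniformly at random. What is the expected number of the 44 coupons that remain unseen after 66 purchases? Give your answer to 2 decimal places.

9.65

For each coupon, P(unseen after 66) = (43/44)^66 = 0.219.
By linearity of expectation, E[unseen] = 44·(43/44)^66 = 9.649.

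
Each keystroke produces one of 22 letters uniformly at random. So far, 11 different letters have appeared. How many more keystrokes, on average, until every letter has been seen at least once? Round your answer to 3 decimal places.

66.437

With k distinct letters already seen, the next new one takes an expected 22/(22-k) keystrokes.
Sum over k = 11,...,21: E = 22/11 + 22/10 + 22/9 + ... + 22/2 + 22/1 = 66.4373.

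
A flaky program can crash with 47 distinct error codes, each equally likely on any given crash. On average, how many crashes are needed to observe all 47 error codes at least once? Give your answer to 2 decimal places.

The wait to go from k to k+1 distinct error codes is geometric with mean 47/(47-k).
E[T] = 47/47 + 47/46 + 47/45 + ... + 47/2 + 47/1 = 47·H_{47}.
H_{47} = 4.438, so E[T] = 208.584.

208.58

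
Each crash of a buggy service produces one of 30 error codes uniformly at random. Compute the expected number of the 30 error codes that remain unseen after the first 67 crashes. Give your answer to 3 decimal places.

3.095

For each error code, P(unseen after 67) = (29/30)^67 = 0.1032.
By linearity of expectation, E[unseen] = 30·(29/30)^67 = 3.0950.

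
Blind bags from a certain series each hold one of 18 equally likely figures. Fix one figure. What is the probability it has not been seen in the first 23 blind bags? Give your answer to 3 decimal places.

On each blind bag the fixed figure fails to appear with probability 17/18.
P(still missing after 23) = (17/18)^23 = 0.2686.

0.269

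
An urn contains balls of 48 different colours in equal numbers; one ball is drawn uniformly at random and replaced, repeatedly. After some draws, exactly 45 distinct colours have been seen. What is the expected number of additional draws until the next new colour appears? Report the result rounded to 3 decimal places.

Each draw yields a new colour with probability (48-45)/48 = 3/48, so the wait is geometric with mean 48/3.
E = 48/3 = 16.0000.

16.000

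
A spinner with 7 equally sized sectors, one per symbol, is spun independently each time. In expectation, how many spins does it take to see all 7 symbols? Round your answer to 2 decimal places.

After k distinct symbols have appeared, the next spin gives a new one with probability (7-k)/7, so the expected wait for the (k+1)-th is 7/(7-k).
E[T] = 7/7 + 7/6 + 7/5 + ... + 7/2 + 7/1 = 7·H_{7}.
H_{7} = 2.593, so E[T] = 18.150.

18.15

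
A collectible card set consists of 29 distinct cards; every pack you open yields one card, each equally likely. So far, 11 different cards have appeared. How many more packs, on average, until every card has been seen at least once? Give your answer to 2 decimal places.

101.36

With k distinct cards already seen, the next new one takes an expected 29/(29-k) packs.
Sum over k = 11,...,28: E = 29/18 + 29/17 + 29/16 + ... + 29/2 + 29/1 = 101.358.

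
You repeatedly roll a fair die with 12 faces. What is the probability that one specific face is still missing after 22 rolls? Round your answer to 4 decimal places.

Each roll misses the fixed face with probability (12-1)/12 = 11/12, independently.
P(still missing after 22) = (11/12)^22 = 0.14745.

0.1475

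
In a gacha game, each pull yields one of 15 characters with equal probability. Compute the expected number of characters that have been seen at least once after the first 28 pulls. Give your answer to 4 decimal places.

For each character, P(seen in 28 pulls) = 1 - (14/15)^28 = 0.85511.
By linearity of expectation, E[distinct seen] = 15·(1 - (14/15)^28) = 12.82669.

12.8267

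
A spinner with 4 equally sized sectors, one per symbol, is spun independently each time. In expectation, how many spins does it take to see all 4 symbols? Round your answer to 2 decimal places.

The wait to go from k to k+1 distinct symbols is geometric with mean 4/(4-k).
E[T] = 4/4 + 4/3 + 4/2 + 4/1 = 4·H_{4}.
H_{4} = 2.083, so E[T] = 8.333.

8.33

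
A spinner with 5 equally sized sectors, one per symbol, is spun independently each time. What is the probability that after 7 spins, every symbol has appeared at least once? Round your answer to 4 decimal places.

0.2150

Let A_i be the event that symbol i is missing after 7 spins. By inclusion–exclusion on the A_i,
P(all seen) = Σ_{j=0}^{5} (-1)^j C(5,j)((5-j)/5)^7
= 1.00000 - 1.04858 + 0.27994 - 0.01638 + 0.00006 - 0.00000
= 0.21504.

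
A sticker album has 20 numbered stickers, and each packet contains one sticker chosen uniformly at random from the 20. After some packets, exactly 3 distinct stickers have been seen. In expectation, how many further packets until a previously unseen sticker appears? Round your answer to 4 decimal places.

1.1765

The number of packets until the next new sticker is geometric with success probability 17/20, so its mean is 20/17.
E = 20/17 = 1.17647.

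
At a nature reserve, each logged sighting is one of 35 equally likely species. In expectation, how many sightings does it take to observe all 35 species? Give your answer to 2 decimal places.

Split into phases: going from k distinct to k+1 distinct takes on average 35/(35-k) sightings.
E[T] = 35/35 + 35/34 + 35/33 + ... + 35/2 + 35/1 = 35·H_{35}.
H_{35} = 4.147, so E[T] = 145.137.

145.14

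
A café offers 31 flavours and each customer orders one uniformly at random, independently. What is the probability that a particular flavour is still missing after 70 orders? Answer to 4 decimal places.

0.1007

Each order misses the fixed flavour with probability (31-1)/31 = 30/31, independently.
P(still missing after 70) = (30/31)^70 = 0.10073.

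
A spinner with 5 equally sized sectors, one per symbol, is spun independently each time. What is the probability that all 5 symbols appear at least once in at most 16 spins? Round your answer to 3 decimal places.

Let A_i be the event that symbol i is missing after 16 spins. By inclusion–exclusion on the A_i,
P(all seen) = Σ_{j=0}^{5} (-1)^j C(5,j)((5-j)/5)^16
= 1.0000 - 0.1407 + 0.0028 - 0.0000 + 0.0000 - 0.0000
= 0.8621.

0.862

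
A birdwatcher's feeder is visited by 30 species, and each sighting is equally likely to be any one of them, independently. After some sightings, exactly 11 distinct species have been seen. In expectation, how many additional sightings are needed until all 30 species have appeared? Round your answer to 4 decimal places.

From k distinct to k+1 distinct takes on average 30/(30-k) sightings.
Sum over k = 11,...,29: E = 30/19 + 30/18 + 30/17 + ... + 30/2 + 30/1 = 106.43219.

106.4322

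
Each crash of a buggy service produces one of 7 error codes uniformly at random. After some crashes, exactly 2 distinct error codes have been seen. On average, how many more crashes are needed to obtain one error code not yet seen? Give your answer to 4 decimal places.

Each crash yields a new error code with probability (7-2)/7 = 5/7, so the wait is geometric with mean 7/5.
E = 7/5 = 1.40000.

1.4000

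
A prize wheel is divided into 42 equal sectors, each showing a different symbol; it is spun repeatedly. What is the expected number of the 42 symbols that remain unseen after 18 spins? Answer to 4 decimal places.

For each symbol, P(unseen after 18) = (41/42)^18 = 0.64807.
By linearity of expectation, E[unseen] = 42·(41/42)^18 = 27.21896.

27.2190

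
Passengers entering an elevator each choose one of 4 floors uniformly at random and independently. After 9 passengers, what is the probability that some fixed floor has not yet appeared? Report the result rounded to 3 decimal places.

0.075

Each passenger misses the fixed floor with probability (4-1)/4 = 3/4, independently.
P(still missing after 9) = (3/4)^9 = 0.0751.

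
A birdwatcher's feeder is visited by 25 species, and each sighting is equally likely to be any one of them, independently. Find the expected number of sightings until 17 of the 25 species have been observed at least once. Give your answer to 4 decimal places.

27.4525

Going from k to k+1 distinct takes a geometric number of sightings with mean 25/(25-k).
Sum over k = 0,...,16: E = 25/25 + 25/24 + 25/23 + ... + 25/10 + 25/9 = 27.45253.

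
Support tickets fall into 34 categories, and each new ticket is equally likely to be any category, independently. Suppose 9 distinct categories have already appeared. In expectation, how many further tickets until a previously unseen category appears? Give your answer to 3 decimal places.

1.360

Each ticket yields a new category with probability (34-9)/34 = 25/34, so the wait is geometric with mean 34/25.
E = 34/25 = 1.3600.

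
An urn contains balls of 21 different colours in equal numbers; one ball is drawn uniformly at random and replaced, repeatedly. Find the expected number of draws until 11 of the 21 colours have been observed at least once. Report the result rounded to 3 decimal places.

With k distinct colours already seen, the next new one arrives after an expected 21/(21-k) draws.
Sum over k = 0,...,10: E = 21/21 + 21/20 + 21/19 + ... + 21/12 + 21/11 = 15.0442.

15.044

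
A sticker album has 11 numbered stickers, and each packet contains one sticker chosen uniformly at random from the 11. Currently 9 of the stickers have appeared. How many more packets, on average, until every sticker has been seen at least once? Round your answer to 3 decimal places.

16.500

From k distinct to k+1 distinct takes on average 11/(11-k) packets.
Sum over k = 9,...,10: E = 11/2 + 11/1 = 16.5000.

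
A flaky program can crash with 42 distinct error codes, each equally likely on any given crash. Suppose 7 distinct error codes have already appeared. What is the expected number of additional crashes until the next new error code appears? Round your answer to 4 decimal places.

1.2000

Each crash yields a new error code with probability (42-7)/42 = 35/42, so the wait is geometric with mean 42/35.
E = 42/35 = 1.20000.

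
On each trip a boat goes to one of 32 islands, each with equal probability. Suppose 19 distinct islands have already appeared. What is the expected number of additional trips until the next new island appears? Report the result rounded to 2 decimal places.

2.46

The number of trips until the next new island is geometric with success probability 13/32, so its mean is 32/13.
E = 32/13 = 2.462.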